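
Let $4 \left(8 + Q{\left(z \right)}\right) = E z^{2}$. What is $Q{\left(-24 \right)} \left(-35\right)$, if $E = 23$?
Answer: $-115640$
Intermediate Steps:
$Q{\left(z \right)} = -8 + \frac{23 z^{2}}{4}$
$Q{\left(-24 \right)} \left(-35\right) = \left(-8 + \frac{23 \left(-24\right)^{2}}{4}\right) \left(-35\right) = \left(-8 + \frac{23}{4} \cdot 576\right) \left(-35\right) = \left(-8 + 3312\right) \left(-35\right) = 3304 \left(-35\right) = -115640$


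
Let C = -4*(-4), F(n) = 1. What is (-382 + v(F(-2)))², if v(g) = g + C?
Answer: 133225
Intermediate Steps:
C = 16
v(g) = 16 + g (v(g) = g + 16 = 16 + g)
(-382 + v(F(-2)))² = (-382 + (16 + 1))² = (-382 + 17)² = (-365)² = 133225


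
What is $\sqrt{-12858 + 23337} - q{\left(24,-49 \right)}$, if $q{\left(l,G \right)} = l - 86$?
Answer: $62 + \sqrt{10479} \approx 164.37$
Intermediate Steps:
$q{\left(l,G \right)} = -86 + l$
$\sqrt{-12858 + 23337} - q{\left(24,-49 \right)} = \sqrt{-12858 + 23337} - \left(-86 + 24\right) = \sqrt{10479} - -62 = \sqrt{10479} + 62 = 62 + \sqrt{10479}$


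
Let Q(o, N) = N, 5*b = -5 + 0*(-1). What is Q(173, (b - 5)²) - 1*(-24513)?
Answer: 24549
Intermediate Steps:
b = -1 (b = (-5 + 0*(-1))/5 = (-5 + 0)/5 = (⅕)*(-5) = -1)
Q(173, (b - 5)²) - 1*(-24513) = (-1 - 5)² - 1*(-24513) = (-6)² + 24513 = 36 + 24513 = 24549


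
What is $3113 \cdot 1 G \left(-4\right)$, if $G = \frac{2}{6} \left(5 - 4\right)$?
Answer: $- \frac{12452}{3} \approx -4150.7$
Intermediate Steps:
$G = \frac{1}{3}$ ($G = 2 \cdot \frac{1}{6} \cdot 1 = \frac{1}{3} \cdot 1 = \frac{1}{3} \approx 0.33333$)
$3113 \cdot 1 G \left(-4\right) = 3113 \cdot 1 \cdot \frac{1}{3} \left(-4\right) = 3113 \cdot \frac{1}{3} \left(-4\right) = 3113 \left(- \frac{4}{3}\right) = - \frac{12452}{3}$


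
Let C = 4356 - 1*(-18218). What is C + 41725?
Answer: 64299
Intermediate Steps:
C = 22574 (C = 4356 + 18218 = 22574)
C + 41725 = 22574 + 41725 = 64299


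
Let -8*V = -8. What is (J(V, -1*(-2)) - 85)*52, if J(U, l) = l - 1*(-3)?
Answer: -4160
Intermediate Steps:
V = 1 (V = -⅛*(-8) = 1)
J(U, l) = 3 + l (J(U, l) = l + 3 = 3 + l)
(J(V, -1*(-2)) - 85)*52 = ((3 - 1*(-2)) - 85)*52 = ((3 + 2) - 85)*52 = (5 - 85)*52 = -80*52 = -4160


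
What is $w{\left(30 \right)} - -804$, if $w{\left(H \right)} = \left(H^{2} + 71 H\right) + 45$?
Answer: $3879$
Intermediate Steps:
$w{\left(H \right)} = 45 + H^{2} + 71 H$
$w{\left(30 \right)} - -804 = \left(45 + 30^{2} + 71 \cdot 30\right) - -804 = \left(45 + 900 + 2130\right) + 804 = 3075 + 804 = 3879$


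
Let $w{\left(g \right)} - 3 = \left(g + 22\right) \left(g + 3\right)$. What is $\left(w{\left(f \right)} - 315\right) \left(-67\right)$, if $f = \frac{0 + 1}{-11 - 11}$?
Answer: $\frac{8014071}{484} \approx 16558.0$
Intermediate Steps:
$f = - \frac{1}{22}$ ($f = 1 \frac{1}{-22} = 1 \left(- \frac{1}{22}\right) = - \frac{1}{22} \approx -0.045455$)
$w{\left(g \right)} = 3 + \left(3 + g\right) \left(22 + g\right)$ ($w{\left(g \right)} = 3 + \left(g + 22\right) \left(g + 3\right) = 3 + \left(22 + g\right) \left(3 + g\right) = 3 + \left(3 + g\right) \left(22 + g\right)$)
$\left(w{\left(f \right)} - 315\right) \left(-67\right) = \left(\left(69 + \left(- \frac{1}{22}\right)^{2} + 25 \left(- \frac{1}{22}\right)\right) - 315\right) \left(-67\right) = \left(\left(69 + \frac{1}{484} - \frac{25}{22}\right) - 315\right) \left(-67\right) = \left(\frac{32847}{484} - 315\right) \left(-67\right) = \left(- \frac{119613}{484}\right) \left(-67\right) = \frac{8014071}{484}$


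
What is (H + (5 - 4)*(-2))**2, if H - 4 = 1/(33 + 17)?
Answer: 10201/2500 ≈ 4.0804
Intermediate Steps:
H = 201/50 (H = 4 + 1/(33 + 17) = 4 + 1/50 = 201/50 ≈ 4.0200)
(H + (5 - 4)*(-2))**2 = (201/50 + (5 - 4)*(-2))**2 = (201/50 + 1*(-2))**2 = (201/50 - 2)**2 = (101/50)**2 = 10201/2500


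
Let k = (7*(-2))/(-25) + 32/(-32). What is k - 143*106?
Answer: -378961/25 ≈ -15158.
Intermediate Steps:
k = -11/25 (k = -14*(-1/25) + 32*(-1/32) = 14/25 - 1 = -11/25 ≈ -0.44000)
k - 143*106 = -11/25 - 143*106 = -11/25 - 15158 = -378961/25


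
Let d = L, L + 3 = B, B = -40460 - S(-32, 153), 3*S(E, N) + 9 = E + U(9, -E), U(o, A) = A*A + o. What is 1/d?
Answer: -3/122381 ≈ -2.4514e-5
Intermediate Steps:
U(o, A) = o + A**2 (U(o, A) = A**2 + o = o + A**2)
S(E, N) = E/3 + E**2/3 (S(E, N) = -3 + (E + (9 + (-E)**2))/3 = -3 + (E + (9 + E**2))/3 = -3 + (9 + E + E**2)/3 = -3 + (3 + E/3 + E**2/3) = E/3 + E**2/3)
B = -122372/3 (B = -40460 - (-32)*(1 - 32)/3 = -40460 - (-32)*(-31)/3 = -40460 - 1*992/3 = -40460 - 992/3 = -122372/3 ≈ -40791.)
L = -122381/3 (L = -3 - 122372/3 = -122381/3 ≈ -40794.)
d = -122381/3 ≈ -40794.
1/d = 1/(-122381/3) = -3/122381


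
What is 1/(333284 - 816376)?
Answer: -1/483092 ≈ -2.0700e-6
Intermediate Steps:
1/(333284 - 816376) = 1/(-483092) = -1/483092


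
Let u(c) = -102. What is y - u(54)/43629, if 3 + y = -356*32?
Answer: -165717451/14543 ≈ -11395.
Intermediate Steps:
y = -11395 (y = -3 - 356*32 = -3 - 11392 = -11395)
y - u(54)/43629 = -11395 - (-102)/43629 = -11395 - 1*(-34/14543) = -11395 + 34/14543 = -165717451/14543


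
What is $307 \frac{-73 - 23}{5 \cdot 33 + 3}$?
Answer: $- \frac{1228}{7} \approx -175.43$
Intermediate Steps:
$307 \frac{-73 - 23}{5 \cdot 33 + 3} = 307 \left(- \frac{96}{165 + 3}\right) = 307 \left(- \frac{96}{168}\right) = 307 \left(\left(-96\right) \frac{1}{168}\right) = 307 \left(- \frac{4}{7}\right) = - \frac{1228}{7}$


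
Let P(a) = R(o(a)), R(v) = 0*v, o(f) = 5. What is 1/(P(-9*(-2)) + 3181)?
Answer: 1/3181 ≈ 0.00031437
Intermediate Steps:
R(v) = 0
P(a) = 0
1/(P(-9*(-2)) + 3181) = 1/(0 + 3181) = 1/3181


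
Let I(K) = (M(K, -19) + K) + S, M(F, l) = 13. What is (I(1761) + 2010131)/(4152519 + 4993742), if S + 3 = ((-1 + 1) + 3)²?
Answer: 2011911/9146261 ≈ 0.21997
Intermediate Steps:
S = 6 (S = -3 + ((-1 + 1) + 3)² = -3 + (0 + 3)² = -3 + 3² = -3 + 9 = 6)
I(K) = 19 + K (I(K) = (13 + K) + 6 = 19 + K)
(I(1761) + 2010131)/(4152519 + 4993742) = ((19 + 1761) + 2010131)/(4152519 + 4993742) = (1780 + 2010131)/9146261 = 2011911*(1/9146261) = 2011911/9146261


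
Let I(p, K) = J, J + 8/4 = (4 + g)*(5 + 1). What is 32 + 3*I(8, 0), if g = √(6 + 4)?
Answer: 98 + 18*√10 ≈ 154.92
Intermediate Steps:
g = √10 ≈ 3.1623
J = 22 + 6*√10 (J = -2 + (4 + √10)*(5 + 1) = -2 + (4 + √10)*6 = -2 + (24 + 6*√10) = 22 + 6*√10 ≈ 40.974)
I(p, K) = 22 + 6*√10
32 + 3*I(8, 0) = 32 + 3*(22 + 6*√10) = 32 + (66 + 18*√10) = 98 + 18*√10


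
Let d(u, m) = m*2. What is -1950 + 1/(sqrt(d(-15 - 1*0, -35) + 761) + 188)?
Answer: -67573162/34653 - sqrt(691)/34653 ≈ -1950.0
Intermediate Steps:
d(u, m) = 2*m
-1950 + 1/(sqrt(d(-15 - 1*0, -35) + 761) + 188) = -1950 + 1/(sqrt(2*(-35) + 761) + 188) = -1950 + 1/(sqrt(-70 + 761) + 188) = -1950 + 1/(sqrt(691) + 188) = -1950 + 1/(188 + sqrt(691))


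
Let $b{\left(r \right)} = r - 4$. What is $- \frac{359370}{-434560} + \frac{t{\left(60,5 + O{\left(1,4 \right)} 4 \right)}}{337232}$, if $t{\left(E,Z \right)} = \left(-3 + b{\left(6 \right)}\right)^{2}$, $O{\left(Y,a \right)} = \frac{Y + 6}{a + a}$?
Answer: $\frac{108206695}{130846016} \approx 0.82698$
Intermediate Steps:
$b{\left(r \right)} = -4 + r$
$O{\left(Y,a \right)} = \frac{6 + Y}{2 a}$
$t{\left(E,Z \right)} = 1$ ($t{\left(E,Z \right)} = \left(-3 + \left(-4 + 6\right)\right)^{2} = \left(-3 + 2\right)^{2} = \left(-1\right)^{2} = 1$)
$- \frac{359370}{-434560} + \frac{t{\left(60,5 + O{\left(1,4 \right)} 4 \right)}}{337232} = - \frac{359370}{-434560} + 1 \cdot \frac{1}{337232} = \left(-359370\right) \left(- \frac{1}{434560}\right) + 1 \cdot \frac{1}{337232} = \frac{35937}{43456} + \frac{1}{337232} = \frac{108206695}{130846016}$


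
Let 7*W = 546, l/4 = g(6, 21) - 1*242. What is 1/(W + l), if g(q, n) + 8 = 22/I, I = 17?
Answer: -17/15586 ≈ -0.0010907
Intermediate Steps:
g(q, n) = -114/17 (g(q, n) = -8 + 22/17 = -114/17)
l = -16912/17 (l = 4*(-114/17 - 1*242) = 4*(-114/17 - 242) = 4*(-4228/17) = -16912/17 ≈ -994.82)
W = 78 (W = (⅐)*546 = 78)
1/(W + l) = 1/(78 - 16912/17) = 1/(-15586/17) = -17/15586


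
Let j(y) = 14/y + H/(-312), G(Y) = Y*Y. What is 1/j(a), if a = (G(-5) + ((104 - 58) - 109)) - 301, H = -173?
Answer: 11752/6031 ≈ 1.9486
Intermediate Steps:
G(Y) = Y²
a = -339 (a = ((-5)² + ((104 - 58) - 109)) - 301 = (25 + (46 - 109)) - 301 = (25 - 63) - 301 = -38 - 301 = -339)
j(y) = 173/312 + 14/y (j(y) = 14/y - 173/(-312) = 14/y - 173*(-1/312) = 14/y + 173/312 = 173/312 + 14/y)
1/j(a) = 1/(173/312 + 14/(-339)) = 1/(173/312 + 14*(-1/339)) = 1/(173/312 - 14/339) = 1/(6031/11752) = 11752/6031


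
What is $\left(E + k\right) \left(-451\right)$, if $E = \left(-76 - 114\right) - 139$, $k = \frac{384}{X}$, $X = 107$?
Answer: $\frac{15703369}{107} \approx 1.4676 \cdot 10^{5}$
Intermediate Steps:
$k = \frac{384}{107} \approx 3.5888$
$E = -329$ ($E = \left(-76 - 114\right) - 139 = -190 - 139 = -329$)
$\left(E + k\right) \left(-451\right) = \left(-329 + \frac{384}{107}\right) \left(-451\right) = \left(- \frac{34819}{107}\right) \left(-451\right) = \frac{15703369}{107}$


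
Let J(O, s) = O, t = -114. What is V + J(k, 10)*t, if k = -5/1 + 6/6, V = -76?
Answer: 380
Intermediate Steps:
k = -4 (k = -5*1 + 6*(1/6) = -5 + 1 = -4)
V + J(k, 10)*t = -76 - 4*(-114) = -76 + 456 = 380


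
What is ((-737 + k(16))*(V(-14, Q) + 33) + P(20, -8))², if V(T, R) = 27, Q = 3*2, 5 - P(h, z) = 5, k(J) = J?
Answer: 1871427600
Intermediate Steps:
P(h, z) = 0 (P(h, z) = 5 - 1*5 = 5 - 5 = 0)
Q = 6
((-737 + k(16))*(V(-14, Q) + 33) + P(20, -8))² = ((-737 + 16)*(27 + 33) + 0)² = (-721*60 + 0)² = (-43260 + 0)² = (-43260)² = 1871427600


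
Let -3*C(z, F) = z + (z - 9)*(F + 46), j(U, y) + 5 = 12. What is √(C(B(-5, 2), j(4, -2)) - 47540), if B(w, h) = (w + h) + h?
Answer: I*√47363 ≈ 217.63*I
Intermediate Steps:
B(w, h) = w + 2*h (B(w, h) = (h + w) + h = w + 2*h)
j(U, y) = 7 (j(U, y) = -5 + 12 = 7)
C(z, F) = -z/3 - (-9 + z)*(46 + F)/3 (C(z, F) = -(z + (z - 9)*(F + 46))/3 = -(z + (-9 + z)*(46 + F))/3 = -z/3 - (-9 + z)*(46 + F)/3)
√(C(B(-5, 2), j(4, -2)) - 47540) = √((138 + 3*7 - 47*(-5 + 2*2)/3 - ⅓*7*(-5 + 2*2)) - 47540) = √((138 + 21 - 47*(-5 + 4)/3 - ⅓*7*(-5 + 4)) - 47540) = √((138 + 21 - 47/3*(-1) - ⅓*7*(-1)) - 47540) = √((138 + 21 + 47/3 + 7/3) - 47540) = √(177 - 47540) = √(-47363) = I*√47363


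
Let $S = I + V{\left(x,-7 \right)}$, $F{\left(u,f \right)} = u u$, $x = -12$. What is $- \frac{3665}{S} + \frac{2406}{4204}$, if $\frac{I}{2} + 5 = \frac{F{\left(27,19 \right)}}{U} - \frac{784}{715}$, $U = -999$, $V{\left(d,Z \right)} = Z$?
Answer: $\frac{204462094933}{1148450822} \approx 178.03$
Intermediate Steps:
$F{\left(u,f \right)} = u^{2}$
$I = - \frac{361176}{26455}$ ($I = -10 + 2 \left(\frac{27^{2}}{-999} - \frac{784}{715}\right) = -10 + 2 \left(729 \left(- \frac{1}{999}\right) - \frac{784}{715}\right) = -10 + 2 \left(- \frac{27}{37} - \frac{784}{715}\right) = -10 + 2 \left(- \frac{48313}{26455}\right) = -10 - \frac{96626}{26455} = - \frac{361176}{26455} \approx -13.652$)
$S = - \frac{546361}{26455}$ ($S = - \frac{361176}{26455} - 7 = - \frac{546361}{26455} \approx -20.652$)
$- \frac{3665}{S} + \frac{2406}{4204} = - \frac{3665}{- \frac{546361}{26455}} + \frac{2406}{4204} = \left(-3665\right) \left(- \frac{26455}{546361}\right) + 2406 \cdot \frac{1}{4204} = \frac{96957575}{546361} + \frac{1203}{2102} = \frac{204462094933}{1148450822}$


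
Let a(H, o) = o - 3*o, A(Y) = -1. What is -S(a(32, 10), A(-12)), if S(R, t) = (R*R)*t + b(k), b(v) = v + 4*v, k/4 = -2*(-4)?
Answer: 240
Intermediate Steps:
k = 32 (k = 4*(-2*(-4)) = 4*8 = 32)
b(v) = 5*v
a(H, o) = -2*o
S(R, t) = 160 + t*R**2 (S(R, t) = (R*R)*t + 5*32 = R**2*t + 160 = t*R**2 + 160 = 160 + t*R**2)
-S(a(32, 10), A(-12)) = -(160 - (-2*10)**2) = -(160 - 1*(-20)**2) = -(160 - 1*400) = -(160 - 400) = -1*(-240) = 240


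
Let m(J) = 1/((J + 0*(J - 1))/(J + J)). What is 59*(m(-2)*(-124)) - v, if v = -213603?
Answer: 198971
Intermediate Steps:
m(J) = 2 (m(J) = 1/((J + 0*(-1 + J))/((2*J))) = 1/((J + 0)*(1/(2*J))) = 1/(J*(1/(2*J))) = 1/(½) = 2)
59*(m(-2)*(-124)) - v = 59*(2*(-124)) - 1*(-213603) = 59*(-248) + 213603 = -14632 + 213603 = 198971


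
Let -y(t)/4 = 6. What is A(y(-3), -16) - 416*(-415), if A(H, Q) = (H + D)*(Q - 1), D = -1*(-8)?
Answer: 172912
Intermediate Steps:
y(t) = -24 (y(t) = -4*6 = -24)
D = 8
A(H, Q) = (-1 + Q)*(8 + H) (A(H, Q) = (H + 8)*(Q - 1) = (8 + H)*(-1 + Q) = (-1 + Q)*(8 + H))
A(y(-3), -16) - 416*(-415) = (-8 - 1*(-24) + 8*(-16) - 24*(-16)) - 416*(-415) = (-8 + 24 - 128 + 384) + 172640 = 272 + 172640 = 172912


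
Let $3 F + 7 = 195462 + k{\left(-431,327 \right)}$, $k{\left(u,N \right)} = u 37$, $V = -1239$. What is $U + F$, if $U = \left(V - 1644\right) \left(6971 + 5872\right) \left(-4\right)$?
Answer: $148165312$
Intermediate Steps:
$k{\left(u,N \right)} = 37 u$
$F = 59836$ ($F = - \frac{7}{3} + \frac{195462 + 37 \left(-431\right)}{3} = - \frac{7}{3} + \frac{195462 - 15947}{3} = - \frac{7}{3} + \frac{1}{3} \cdot 179515 = - \frac{7}{3} + \frac{179515}{3} = 59836$)
$U = 148105476$ ($U = \left(-1239 - 1644\right) \left(6971 + 5872\right) \left(-4\right) = \left(-2883\right) 12843 \left(-4\right) = \left(-37026369\right) \left(-4\right) = 148105476$)
$U + F = 148105476 + 59836 = 148165312$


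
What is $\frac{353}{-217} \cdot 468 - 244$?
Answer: $- \frac{218152}{217} \approx -1005.3$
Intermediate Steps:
$\frac{353}{-217} \cdot 468 - 244 = 353 \left(- \frac{1}{217}\right) 468 - 244 = \left(- \frac{353}{217}\right) 468 - 244 = - \frac{165204}{217} - 244 = - \frac{218152}{217}$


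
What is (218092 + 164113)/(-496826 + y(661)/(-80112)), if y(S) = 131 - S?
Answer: -15309603480/19900861991 ≈ -0.76929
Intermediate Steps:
(218092 + 164113)/(-496826 + y(661)/(-80112)) = (218092 + 164113)/(-496826 + (131 - 1*661)/(-80112)) = 382205/(-496826 + (131 - 661)*(-1/80112)) = 382205/(-496826 - 530*(-1/80112)) = 382205/(-496826 + 265/40056) = 382205/(-19900861991/40056) = 382205*(-40056/19900861991) = -15309603480/19900861991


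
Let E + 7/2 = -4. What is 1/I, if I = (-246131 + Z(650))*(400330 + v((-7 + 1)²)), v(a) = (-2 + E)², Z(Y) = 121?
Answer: -2/197014771405 ≈ -1.0152e-11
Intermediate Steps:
E = -15/2 (E = -7/2 - 4 = -15/2 ≈ -7.5000)
v(a) = 361/4 (v(a) = (-2 - 15/2)² = (-19/2)² = 361/4)
I = -197014771405/2 (I = (-246131 + 121)*(400330 + 361/4) = -246010*1601681/4 = -197014771405/2 ≈ -9.8507e+10)
1/I = 1/(-197014771405/2) = -2/197014771405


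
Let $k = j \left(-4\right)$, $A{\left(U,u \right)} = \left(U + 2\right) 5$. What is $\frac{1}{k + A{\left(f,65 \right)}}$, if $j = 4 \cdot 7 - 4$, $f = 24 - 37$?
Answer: $- \frac{1}{151} \approx -0.0066225$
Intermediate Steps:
$f = -13$ ($f = 24 - 37 = -13$)
$A{\left(U,u \right)} = 10 + 5 U$ ($A{\left(U,u \right)} = \left(2 + U\right) 5 = 10 + 5 U$)
$j = 24$ ($j = 28 - 4 = 24$)
$k = -96$ ($k = 24 \left(-4\right) = -96$)
$\frac{1}{k + A{\left(f,65 \right)}} = \frac{1}{-96 + \left(10 + 5 \left(-13\right)\right)} = \frac{1}{-96 + \left(10 - 65\right)} = \frac{1}{-96 - 55} = \frac{1}{-151} = - \frac{1}{151}$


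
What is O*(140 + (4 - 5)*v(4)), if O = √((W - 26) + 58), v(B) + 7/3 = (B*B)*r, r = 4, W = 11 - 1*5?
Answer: 235*√38/3 ≈ 482.88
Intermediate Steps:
W = 6 (W = 11 - 5 = 6)
v(B) = -7/3 + 4*B² (v(B) = -7/3 + (B*B)*4 = -7/3 + B²*4 = -7/3 + 4*B²)
O = √38 (O = √((6 - 26) + 58) = √(-20 + 58) = √38 ≈ 6.1644)
O*(140 + (4 - 5)*v(4)) = √38*(140 + (4 - 5)*(-7/3 + 4*4²)) = √38*(140 - (-7/3 + 4*16)) = √38*(140 - (-7/3 + 64)) = √38*(140 - 1*185/3) = √38*(140 - 185/3) = √38*(235/3) = 235*√38/3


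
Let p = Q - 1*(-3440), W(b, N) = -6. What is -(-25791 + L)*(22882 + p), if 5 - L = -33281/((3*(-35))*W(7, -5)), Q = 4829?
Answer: 505016865749/630 ≈ 8.0161e+8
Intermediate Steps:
p = 8269 (p = 4829 - 1*(-3440) = 4829 + 3440 = 8269)
L = 36431/630 (L = 5 - (-1)*33281/(((3*(-35))*(-6))) = 5 - (-1)*33281/((-105*(-6))) = 5 - (-1)*33281/630 = 5 - 1*(-33281/630) = 5 + 33281/630 = 36431/630 ≈ 57.827)
-(-25791 + L)*(22882 + p) = -(-25791 + 36431/630)*(22882 + 8269) = -(-16211899)*31151/630 = -1*(-505016865749/630) = 505016865749/630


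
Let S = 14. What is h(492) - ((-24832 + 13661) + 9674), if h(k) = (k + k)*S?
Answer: 15273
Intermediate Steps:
h(k) = 28*k (h(k) = (k + k)*14 = (2*k)*14 = 28*k)
h(492) - ((-24832 + 13661) + 9674) = 28*492 - ((-24832 + 13661) + 9674) = 13776 - (-11171 + 9674) = 13776 - 1*(-1497) = 13776 + 1497 = 15273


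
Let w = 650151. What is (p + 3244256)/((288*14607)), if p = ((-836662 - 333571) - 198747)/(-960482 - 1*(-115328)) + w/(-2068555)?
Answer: 2835882414516848983/3677277845777657760 ≈ 0.77119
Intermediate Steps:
p = 1141166352823/874123766235 (p = ((-836662 - 333571) - 198747)/(-960482 - 1*(-115328)) + 650151/(-2068555) = (-1170233 - 198747)/(-960482 + 115328) + 650151*(-1/2068555) = -1368980/(-845154) - 650151/2068555 = -1368980*(-1/845154) - 650151/2068555 = 684490/422577 - 650151/2068555 = 1141166352823/874123766235 ≈ 1.3055)
(p + 3244256)/((288*14607)) = (1141166352823/874123766235 + 3244256)/((288*14607)) = (2835882414516848983/874123766235)/4206816 = (2835882414516848983/874123766235)*(1/4206816) = 2835882414516848983/3677277845777657760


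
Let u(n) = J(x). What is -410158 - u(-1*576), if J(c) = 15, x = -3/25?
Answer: -410173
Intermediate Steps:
x = -3/25 (x = -3*1/25 = -3/25 ≈ -0.12000)
u(n) = 15
-410158 - u(-1*576) = -410158 - 1*15 = -410158 - 15 = -410173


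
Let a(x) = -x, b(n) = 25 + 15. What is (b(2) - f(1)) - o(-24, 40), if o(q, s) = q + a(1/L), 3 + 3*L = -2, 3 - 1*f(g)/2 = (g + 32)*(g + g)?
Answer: 947/5 ≈ 189.40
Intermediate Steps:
b(n) = 40
f(g) = 6 - 4*g*(32 + g) (f(g) = 6 - 2*(g + 32)*(g + g) = 6 - 2*(32 + g)*2*g = 6 - 4*g*(32 + g))
L = -5/3 (L = -1 + (⅓)*(-2) = -1 - ⅔ = -5/3 ≈ -1.6667)
o(q, s) = ⅗ + q (o(q, s) = q - 1/(-5/3) = q - 1*(-⅗) = q + ⅗ = ⅗ + q)
(b(2) - f(1)) - o(-24, 40) = (40 - (6 - 128*1 - 4*1²)) - (⅗ - 24) = (40 - (6 - 128 - 4*1)) - 1*(-117/5) = (40 - (6 - 128 - 4)) + 117/5 = (40 - 1*(-126)) + 117/5 = (40 + 126) + 117/5 = 166 + 117/5 = 947/5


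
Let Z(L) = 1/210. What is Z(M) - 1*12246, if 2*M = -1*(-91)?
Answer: -2571659/210 ≈ -12246.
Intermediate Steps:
M = 91/2 (M = (-1*(-91))/2 = (½)*91 = 91/2 ≈ 45.500)
Z(L) = 1/210
Z(M) - 1*12246 = 1/210 - 1*12246 = 1/210 - 12246 = -2571659/210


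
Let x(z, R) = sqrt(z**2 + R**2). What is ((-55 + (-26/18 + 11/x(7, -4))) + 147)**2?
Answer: 43184426/5265 + 3586*sqrt(65)/117 ≈ 8449.3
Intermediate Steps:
x(z, R) = sqrt(R**2 + z**2)
((-55 + (-26/18 + 11/x(7, -4))) + 147)**2 = ((-55 + (-26/18 + 11/(sqrt((-4)**2 + 7**2)))) + 147)**2 = ((-55 + (-26*1/18 + 11/(sqrt(16 + 49)))) + 147)**2 = ((-55 + (-13/9 + 11/(sqrt(65)))) + 147)**2 = ((-55 + (-13/9 + 11*(sqrt(65)/65))) + 147)**2 = ((-55 + (-13/9 + 11*sqrt(65)/65)) + 147)**2 = ((-508/9 + 11*sqrt(65)/65) + 147)**2 = (815/9 + 11*sqrt(65)/65)**2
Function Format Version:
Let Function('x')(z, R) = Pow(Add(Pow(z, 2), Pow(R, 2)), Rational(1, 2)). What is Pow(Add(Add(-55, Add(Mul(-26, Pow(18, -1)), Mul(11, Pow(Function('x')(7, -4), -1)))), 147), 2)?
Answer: Add(Rational(43184426, 5265), Mul(Rational(3586, 117), Pow(65, Rational(1, 2)))) ≈ 8449.3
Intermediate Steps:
Function('x')(z, R) = Pow(Add(Pow(R, 2), Pow(z, 2)), Rational(1, 2))
Pow(Add(Add(-55, Add(Mul(-26, Pow(18, -1)), Mul(11, Pow(Function('x')(7, -4), -1)))), 147), 2) = Pow(Add(Add(-55, Add(Mul(-26, Pow(18, -1)), Mul(11, Pow(Pow(Add(Pow(-4, 2), Pow(7, 2)), Rational(1, 2)), -1)))), 147), 2) = Pow(Add(Add(-55, Add(Mul(-26, Rational(1, 18)), Mul(11, Pow(Pow(Add(16, 49), Rational(1, 2)), -1)))), 147), 2) = Pow(Add(Add(-55, Add(Rational(-13, 9), Mul(11, Pow(Pow(65, Rational(1, 2)), -1)))), 147), 2) = Pow(Add(Add(-55, Add(Rational(-13, 9), Mul(11, Mul(Rational(1, 65), Pow(65, Rational(1, 2)))))), 147), 2) = Pow(Add(Add(-55, Add(Rational(-13, 9), Mul(Rational(11, 65), Pow(65, Rational(1, 2))))), 147), 2) = Pow(Add(Add(Rational(-508, 9), Mul(Rational(11, 65), Pow(65, Rational(1, 2)))), 147), 2) = Pow(Add(Rational(815, 9), Mul(Rational(11, 65), Pow(65, Rational(1, 2)))), 2)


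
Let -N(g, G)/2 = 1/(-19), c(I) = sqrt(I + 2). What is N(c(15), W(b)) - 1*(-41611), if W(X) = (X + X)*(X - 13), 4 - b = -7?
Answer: 790611/19 ≈ 41611.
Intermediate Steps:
c(I) = sqrt(2 + I)
b = 11 (b = 4 - 1*(-7) = 4 + 7 = 11)
W(X) = 2*X*(-13 + X) (W(X) = (2*X)*(-13 + X) = 2*X*(-13 + X))
N(g, G) = 2/19 (N(g, G) = -2/(-19) = -2*(-1/19) = 2/19)
N(c(15), W(b)) - 1*(-41611) = 2/19 - 1*(-41611) = 2/19 + 41611 = 790611/19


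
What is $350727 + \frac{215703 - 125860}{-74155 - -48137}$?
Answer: $\frac{9125125243}{26018} \approx 3.5072 \cdot 10^{5}$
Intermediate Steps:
$350727 + \frac{215703 - 125860}{-74155 - -48137} = 350727 + \frac{89843}{-74155 + 48137} = 350727 + \frac{89843}{-26018} = 350727 + 89843 \left(- \frac{1}{26018}\right) = 350727 - \frac{89843}{26018} = \frac{9125125243}{26018}$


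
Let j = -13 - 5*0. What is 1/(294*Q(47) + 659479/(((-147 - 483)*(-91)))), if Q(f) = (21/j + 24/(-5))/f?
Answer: -2694510/77135923 ≈ -0.034932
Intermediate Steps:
j = -13 (j = -13 + 0 = -13)
Q(f) = -417/(65*f) (Q(f) = (21/(-13) + 24/(-5))/f = (21*(-1/13) + 24*(-⅕))/f = (-21/13 - 24/5)/f = -417/(65*f))
1/(294*Q(47) + 659479/(((-147 - 483)*(-91)))) = 1/(294*(-417/65/47) + 659479/(((-147 - 483)*(-91)))) = 1/(294*(-417/65*1/47) + 659479/((-630*(-91)))) = 1/(294*(-417/3055) + 659479/57330) = 1/(-122598/3055 + 659479*(1/57330)) = 1/(-122598/3055 + 659479/57330) = 1/(-77135923/2694510) = -2694510/77135923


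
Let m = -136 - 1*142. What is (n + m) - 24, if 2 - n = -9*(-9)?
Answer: -381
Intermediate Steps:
n = -79 (n = 2 - (-9)*(-9) = 2 - 1*81 = 2 - 81 = -79)
m = -278 (m = -136 - 142 = -278)
(n + m) - 24 = (-79 - 278) - 24 = -357 - 24 = -381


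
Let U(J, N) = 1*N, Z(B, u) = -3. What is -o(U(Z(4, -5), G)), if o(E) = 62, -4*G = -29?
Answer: -62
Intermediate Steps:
G = 29/4 (G = -1/4*(-29) = 29/4 ≈ 7.2500)
U(J, N) = N
-o(U(Z(4, -5), G)) = -1*62 = -62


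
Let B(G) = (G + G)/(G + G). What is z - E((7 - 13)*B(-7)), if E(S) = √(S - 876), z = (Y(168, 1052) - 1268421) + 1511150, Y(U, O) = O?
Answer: 243781 - 21*I*√2 ≈ 2.4378e+5 - 29.698*I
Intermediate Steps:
B(G) = 1 (B(G) = (2*G)/((2*G)) = (2*G)*(1/(2*G)) = 1)
z = 243781 (z = (1052 - 1268421) + 1511150 = -1267369 + 1511150 = 243781)
E(S) = √(-876 + S)
z - E((7 - 13)*B(-7)) = 243781 - √(-876 + (7 - 13)*1) = 243781 - √(-876 - 6*1) = 243781 - √(-876 - 6) = 243781 - √(-882) = 243781 - 21*I*√2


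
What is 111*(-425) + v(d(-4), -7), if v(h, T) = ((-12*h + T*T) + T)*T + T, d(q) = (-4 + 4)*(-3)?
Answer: -47476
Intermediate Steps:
d(q) = 0 (d(q) = 0*(-3) = 0)
v(h, T) = T + T*(T + T² - 12*h) (v(h, T) = ((-12*h + T²) + T)*T + T = ((T² - 12*h) + T)*T + T = (T + T² - 12*h)*T + T = T*(T + T² - 12*h) + T = T + T*(T + T² - 12*h))
111*(-425) + v(d(-4), -7) = 111*(-425) - 7*(1 - 7 + (-7)² - 12*0) = -47175 - 7*(1 - 7 + 49 + 0) = -47175 - 7*43 = -47175 - 301 = -47476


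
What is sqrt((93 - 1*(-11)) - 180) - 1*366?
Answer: -366 + 2*I*sqrt(19) ≈ -366.0 + 8.7178*I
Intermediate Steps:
sqrt((93 - 1*(-11)) - 180) - 1*366 = sqrt((93 + 11) - 180) - 366 = sqrt(104 - 180) - 366 = sqrt(-76) - 366 = 2*I*sqrt(19) - 366 = -366 + 2*I*sqrt(19)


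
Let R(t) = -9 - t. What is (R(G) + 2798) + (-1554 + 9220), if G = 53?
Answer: 10402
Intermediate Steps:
(R(G) + 2798) + (-1554 + 9220) = ((-9 - 1*53) + 2798) + (-1554 + 9220) = ((-9 - 53) + 2798) + 7666 = (-62 + 2798) + 7666 = 2736 + 7666 = 10402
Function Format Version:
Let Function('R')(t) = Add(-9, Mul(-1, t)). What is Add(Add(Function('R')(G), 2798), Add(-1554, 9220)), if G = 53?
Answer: 10402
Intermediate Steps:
Add(Add(Function('R')(G), 2798), Add(-1554, 9220)) = Add(Add(Add(-9, Mul(-1, 53)), 2798), Add(-1554, 9220)) = Add(Add(Add(-9, -53), 2798), 7666) = Add(Add(-62, 2798), 7666) = Add(2736, 7666) = 10402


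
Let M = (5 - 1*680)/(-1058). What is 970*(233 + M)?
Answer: 119886665/529 ≈ 2.2663e+5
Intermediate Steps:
M = 675/1058 (M = (5 - 680)*(-1/1058) = -675*(-1/1058) = 675/1058 ≈ 0.63800)
970*(233 + M) = 970*(233 + 675/1058) = 970*(247189/1058) = 119886665/529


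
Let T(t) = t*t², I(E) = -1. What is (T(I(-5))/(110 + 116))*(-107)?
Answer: 107/226 ≈ 0.47345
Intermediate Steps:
T(t) = t³
(T(I(-5))/(110 + 116))*(-107) = ((-1)³/(110 + 116))*(-107) = (-1/226)*(-107) = ((1/226)*(-1))*(-107) = -1/226*(-107) = 107/226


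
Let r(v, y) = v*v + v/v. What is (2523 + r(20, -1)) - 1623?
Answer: 1301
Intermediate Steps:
r(v, y) = 1 + v² (r(v, y) = v² + 1 = 1 + v²)
(2523 + r(20, -1)) - 1623 = (2523 + (1 + 20²)) - 1623 = (2523 + (1 + 400)) - 1623 = (2523 + 401) - 1623 = 2924 - 1623 = 1301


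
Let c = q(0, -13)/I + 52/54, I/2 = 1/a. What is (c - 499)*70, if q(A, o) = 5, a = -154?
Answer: -1668940/27 ≈ -61813.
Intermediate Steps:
I = -1/77 (I = 2/(-154) = 2*(-1/154) = -1/77 ≈ -0.012987)
c = -10369/27 (c = 5/(-1/77) + 52/54 = 5*(-77) + 52*(1/54) = -385 + 26/27 = -10369/27 ≈ -384.04)
(c - 499)*70 = (-10369/27 - 499)*70 = -23842/27*70 = -1668940/27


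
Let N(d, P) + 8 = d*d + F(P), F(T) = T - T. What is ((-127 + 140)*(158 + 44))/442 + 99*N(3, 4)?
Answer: 1784/17 ≈ 104.94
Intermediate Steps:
F(T) = 0
N(d, P) = -8 + d² (N(d, P) = -8 + (d*d + 0) = -8 + (d² + 0) = -8 + d²)
((-127 + 140)*(158 + 44))/442 + 99*N(3, 4) = ((-127 + 140)*(158 + 44))/442 + 99*(-8 + 3²) = (13*202)*(1/442) + 99*(-8 + 9) = 2626*(1/442) + 99*1 = 101/17 + 99 = 1784/17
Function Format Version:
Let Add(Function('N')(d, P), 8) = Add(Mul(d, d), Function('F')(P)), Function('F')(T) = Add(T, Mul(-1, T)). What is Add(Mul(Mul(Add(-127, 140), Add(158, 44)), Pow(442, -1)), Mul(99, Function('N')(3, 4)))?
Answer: Rational(1784, 17) ≈ 104.94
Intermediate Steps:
Function('F')(T) = 0
Function('N')(d, P) = Add(-8, Pow(d, 2)) (Function('N')(d, P) = Add(-8, Add(Mul(d, d), 0)) = Add(-8, Add(Pow(d, 2), 0)) = Add(-8, Pow(d, 2)))
Add(Mul(Mul(Add(-127, 140), Add(158, 44)), Pow(442, -1)), Mul(99, Function('N')(3, 4))) = Add(Mul(Mul(Add(-127, 140), Add(158, 44)), Pow(442, -1)), Mul(99, Add(-8, Pow(3, 2)))) = Add(Mul(Mul(13, 202), Rational(1, 442)), Mul(99, Add(-8, 9))) = Add(Mul(2626, Rational(1, 442)), Mul(99, 1)) = Add(Rational(101, 17), 99) = Rational(1784, 17)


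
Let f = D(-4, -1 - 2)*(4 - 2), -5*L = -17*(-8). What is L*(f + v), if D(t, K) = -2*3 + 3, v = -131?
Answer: 18632/5 ≈ 3726.4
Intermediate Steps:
L = -136/5 (L = -(-17)*(-8)/5 = -⅕*136 = -136/5 ≈ -27.200)
D(t, K) = -3 (D(t, K) = -6 + 3 = -3)
f = -6 (f = -3*(4 - 2) = -3*2 = -6)
L*(f + v) = -136*(-6 - 131)/5 = -136/5*(-137) = 18632/5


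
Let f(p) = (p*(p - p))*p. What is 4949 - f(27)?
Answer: 4949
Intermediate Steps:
f(p) = 0 (f(p) = (p*0)*p = 0*p = 0)
4949 - f(27) = 4949 - 1*0 = 4949 + 0 = 4949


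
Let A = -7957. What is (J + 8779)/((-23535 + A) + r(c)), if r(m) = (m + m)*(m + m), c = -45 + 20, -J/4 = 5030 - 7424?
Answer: -18355/28992 ≈ -0.63311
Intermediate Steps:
J = 9576 (J = -4*(5030 - 7424) = -4*(-2394) = 9576)
c = -25
r(m) = 4*m**2 (r(m) = (2*m)*(2*m) = 4*m**2)
(J + 8779)/((-23535 + A) + r(c)) = (9576 + 8779)/((-23535 - 7957) + 4*(-25)**2) = 18355/(-31492 + 4*625) = 18355/(-31492 + 2500) = 18355/(-28992) = 18355*(-1/28992) = -18355/28992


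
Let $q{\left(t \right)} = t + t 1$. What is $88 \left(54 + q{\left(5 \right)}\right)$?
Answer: $5632$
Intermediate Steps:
$q{\left(t \right)} = 2 t$ ($q{\left(t \right)} = t + t = 2 t$)
$88 \left(54 + q{\left(5 \right)}\right) = 88 \left(54 + 2 \cdot 5\right) = 88 \left(54 + 10\right) = 88 \cdot 64 = 5632$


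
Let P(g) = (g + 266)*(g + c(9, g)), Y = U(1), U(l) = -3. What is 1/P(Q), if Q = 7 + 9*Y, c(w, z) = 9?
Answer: -1/2706 ≈ -0.00036955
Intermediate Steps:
Y = -3
Q = -20 (Q = 7 + 9*(-3) = 7 - 27 = -20)
P(g) = (9 + g)*(266 + g) (P(g) = (g + 266)*(g + 9) = (266 + g)*(9 + g) = (9 + g)*(266 + g))
1/P(Q) = 1/(2394 + (-20)² + 275*(-20)) = 1/(2394 + 400 - 5500) = 1/(-2706) = -1/2706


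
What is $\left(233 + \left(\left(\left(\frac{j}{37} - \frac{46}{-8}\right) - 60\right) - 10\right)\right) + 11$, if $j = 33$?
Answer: $\frac{26735}{148} \approx 180.64$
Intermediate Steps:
$\left(233 + \left(\left(\left(\frac{j}{37} - \frac{46}{-8}\right) - 60\right) - 10\right)\right) + 11 = \left(233 + \left(\left(\left(\frac{33}{37} - \frac{46}{-8}\right) - 60\right) - 10\right)\right) + 11 = \left(233 + \left(\left(\left(33 \cdot \frac{1}{37} - - \frac{23}{4}\right) - 60\right) - 10\right)\right) + 11 = \left(233 + \left(\left(\left(\frac{33}{37} + \frac{23}{4}\right) - 60\right) - 10\right)\right) + 11 = \left(233 + \left(\left(\frac{983}{148} - 60\right) - 10\right)\right) + 11 = \left(233 - \frac{9377}{148}\right) + 11 = \frac{25107}{148} + 11 = \frac{26735}{148}$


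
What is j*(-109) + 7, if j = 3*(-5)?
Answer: 1642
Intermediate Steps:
j = -15
j*(-109) + 7 = -15*(-109) + 7 = 1635 + 7 = 1642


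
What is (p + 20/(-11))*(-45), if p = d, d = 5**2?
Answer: -11475/11 ≈ -1043.2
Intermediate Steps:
d = 25
p = 25
(p + 20/(-11))*(-45) = (25 + 20/(-11))*(-45) = (25 + 20*(-1/11))*(-45) = (25 - 20/11)*(-45) = (255/11)*(-45) = -11475/11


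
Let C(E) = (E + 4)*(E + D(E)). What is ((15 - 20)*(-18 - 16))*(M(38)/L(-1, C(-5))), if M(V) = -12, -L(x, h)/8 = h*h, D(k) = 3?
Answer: 255/4 ≈ 63.750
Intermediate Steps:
C(E) = (3 + E)*(4 + E) (C(E) = (E + 4)*(E + 3) = (4 + E)*(3 + E) = (3 + E)*(4 + E))
L(x, h) = -8*h² (L(x, h) = -8*h*h = -8*h²)
((15 - 20)*(-18 - 16))*(M(38)/L(-1, C(-5))) = ((15 - 20)*(-18 - 16))*(-12*(-1/(8*(12 + (-5)² + 7*(-5))²))) = (-5*(-34))*(-12*(-1/(8*(12 + 25 - 35)²))) = 170*(-12/((-8*2²))) = 170*(-12/((-8*4))) = 170*(-12/(-32)) = 170*(-12*(-1/32)) = 170*(3/8) = 255/4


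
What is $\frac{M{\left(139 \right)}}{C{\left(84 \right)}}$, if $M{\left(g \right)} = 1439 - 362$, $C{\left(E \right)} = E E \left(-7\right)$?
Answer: $- \frac{359}{16464} \approx -0.021805$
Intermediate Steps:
$C{\left(E \right)} = - 7 E^{2}$ ($C{\left(E \right)} = E^{2} \left(-7\right) = - 7 E^{2}$)
$M{\left(g \right)} = 1077$ ($M{\left(g \right)} = 1439 - 362 = 1077$)
$\frac{M{\left(139 \right)}}{C{\left(84 \right)}} = \frac{1077}{\left(-7\right) 84^{2}} = \frac{1077}{\left(-7\right) 7056} = \frac{1077}{-49392} = 1077 \left(- \frac{1}{49392}\right) = - \frac{359}{16464}$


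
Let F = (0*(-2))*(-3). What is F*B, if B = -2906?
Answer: 0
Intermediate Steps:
F = 0 (F = 0*(-3) = 0)
F*B = 0*(-2906) = 0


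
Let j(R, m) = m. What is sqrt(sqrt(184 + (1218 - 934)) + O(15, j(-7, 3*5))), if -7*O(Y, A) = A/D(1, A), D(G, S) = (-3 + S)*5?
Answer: sqrt(-7 + 1176*sqrt(13))/14 ≈ 4.6473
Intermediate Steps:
D(G, S) = -15 + 5*S
O(Y, A) = -A/(7*(-15 + 5*A))
sqrt(sqrt(184 + (1218 - 934)) + O(15, j(-7, 3*5))) = sqrt(sqrt(184 + (1218 - 934)) - 3*5/(-105 + 35*(3*5))) = sqrt(sqrt(184 + 284) - 1*15/(-105 + 35*15)) = sqrt(sqrt(468) - 1*15/(-105 + 525)) = sqrt(6*sqrt(13) - 1*15/420) = sqrt(6*sqrt(13) - 1*15*1/420) = sqrt(6*sqrt(13) - 1/28) = sqrt(-1/28 + 6*sqrt(13))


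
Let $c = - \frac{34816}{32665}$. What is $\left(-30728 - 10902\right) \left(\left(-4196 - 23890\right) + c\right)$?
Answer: $\frac{7638805313956}{6533} \approx 1.1693 \cdot 10^{9}$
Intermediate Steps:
$c = - \frac{34816}{32665}$ ($c = \left(-34816\right) \frac{1}{32665} = - \frac{34816}{32665} \approx -1.0658$)
$\left(-30728 - 10902\right) \left(\left(-4196 - 23890\right) + c\right) = \left(-30728 - 10902\right) \left(\left(-4196 - 23890\right) - \frac{34816}{32665}\right) = - 41630 \left(\left(-4196 - 23890\right) - \frac{34816}{32665}\right) = - 41630 \left(-28086 - \frac{34816}{32665}\right) = \left(-41630\right) \left(- \frac{917464006}{32665}\right) = \frac{7638805313956}{6533}$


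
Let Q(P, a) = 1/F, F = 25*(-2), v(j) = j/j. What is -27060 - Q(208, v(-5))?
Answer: -1352999/50 ≈ -27060.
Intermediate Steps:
v(j) = 1
F = -50
Q(P, a) = -1/50 (Q(P, a) = 1/(-50) = -1/50)
-27060 - Q(208, v(-5)) = -27060 - 1*(-1/50) = -27060 + 1/50 = -1352999/50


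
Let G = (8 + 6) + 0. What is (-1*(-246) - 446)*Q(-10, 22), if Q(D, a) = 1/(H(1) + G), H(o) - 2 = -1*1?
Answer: -40/3 ≈ -13.333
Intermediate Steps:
G = 14 (G = 14 + 0 = 14)
H(o) = 1 (H(o) = 2 - 1*1 = 2 - 1 = 1)
Q(D, a) = 1/15 (Q(D, a) = 1/(1 + 14) = 1/15)
(-1*(-246) - 446)*Q(-10, 22) = (-1*(-246) - 446)*(1/15) = (246 - 446)*(1/15) = -200*1/15 = -40/3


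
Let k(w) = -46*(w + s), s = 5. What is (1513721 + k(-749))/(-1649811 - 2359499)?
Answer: -309589/801862 ≈ -0.38609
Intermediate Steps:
k(w) = -230 - 46*w (k(w) = -46*(w + 5) = -46*(5 + w) = -230 - 46*w)
(1513721 + k(-749))/(-1649811 - 2359499) = (1513721 + (-230 - 46*(-749)))/(-1649811 - 2359499) = (1513721 + (-230 + 34454))/(-4009310) = (1513721 + 34224)*(-1/4009310) = 1547945*(-1/4009310) = -309589/801862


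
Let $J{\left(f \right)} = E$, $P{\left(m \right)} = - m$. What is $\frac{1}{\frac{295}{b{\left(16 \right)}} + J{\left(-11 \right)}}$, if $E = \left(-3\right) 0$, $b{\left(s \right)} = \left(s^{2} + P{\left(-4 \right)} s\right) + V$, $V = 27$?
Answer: $\frac{347}{295} \approx 1.1763$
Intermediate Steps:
$b{\left(s \right)} = 27 + s^{2} + 4 s$ ($b{\left(s \right)} = \left(s^{2} + \left(-1\right) \left(-4\right) s\right) + 27 = \left(s^{2} + 4 s\right) + 27 = 27 + s^{2} + 4 s$)
$E = 0$
$J{\left(f \right)} = 0$
$\frac{1}{\frac{295}{b{\left(16 \right)}} + J{\left(-11 \right)}} = \frac{1}{\frac{295}{27 + 16^{2} + 4 \cdot 16} + 0} = \frac{1}{\frac{295}{27 + 256 + 64} + 0} = \frac{1}{\frac{295}{347} + 0} = \frac{1}{\frac{295}{347}} = \frac{347}{295}$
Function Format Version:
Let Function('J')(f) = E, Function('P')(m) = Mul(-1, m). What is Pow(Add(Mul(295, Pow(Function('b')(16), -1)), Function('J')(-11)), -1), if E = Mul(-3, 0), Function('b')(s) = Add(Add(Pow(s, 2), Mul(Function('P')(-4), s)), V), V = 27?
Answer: Rational(347, 295) ≈ 1.1763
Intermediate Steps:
Function('b')(s) = Add(27, Pow(s, 2), Mul(4, s)) (Function('b')(s) = Add(Add(Pow(s, 2), Mul(Mul(-1, -4), s)), 27) = Add(Add(Pow(s, 2), Mul(4, s)), 27) = Add(27, Pow(s, 2), Mul(4, s)))
E = 0
Function('J')(f) = 0
Pow(Add(Mul(295, Pow(Function('b')(16), -1)), Function('J')(-11)), -1) = Pow(Add(Mul(295, Pow(Add(27, Pow(16, 2), Mul(4, 16)), -1)), 0), -1) = Pow(Add(Mul(295, Pow(Add(27, 256, 64), -1)), 0), -1) = Pow(Add(Mul(295, Pow(347, -1)), 0), -1) = Pow(Add(Mul(295, Rational(1, 347)), 0), -1) = Pow(Add(Rational(295, 347), 0), -1) = Pow(Rational(295, 347), -1) = Rational(347, 295)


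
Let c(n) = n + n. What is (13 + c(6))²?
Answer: 625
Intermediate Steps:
c(n) = 2*n
(13 + c(6))² = (13 + 2*6)² = (13 + 12)² = 25² = 625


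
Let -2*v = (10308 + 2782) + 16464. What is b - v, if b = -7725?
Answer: 7052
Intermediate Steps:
v = -14777 (v = -((10308 + 2782) + 16464)/2 = -(13090 + 16464)/2 = -½*29554 = -14777)
b - v = -7725 - 1*(-14777) = -7725 + 14777 = 7052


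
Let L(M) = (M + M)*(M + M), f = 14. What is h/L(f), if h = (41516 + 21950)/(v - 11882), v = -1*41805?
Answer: -31733/21045304 ≈ -0.0015078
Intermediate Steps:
L(M) = 4*M² (L(M) = (2*M)*(2*M) = 4*M²)
v = -41805
h = -63466/53687 (h = (41516 + 21950)/(-41805 - 11882) = 63466/(-53687) = 63466*(-1/53687) = -63466/53687 ≈ -1.1821)
h/L(f) = -63466/(53687*(4*14²)) = -63466/(53687*(4*196)) = -63466/53687/784 = -63466/53687*1/784 = -31733/21045304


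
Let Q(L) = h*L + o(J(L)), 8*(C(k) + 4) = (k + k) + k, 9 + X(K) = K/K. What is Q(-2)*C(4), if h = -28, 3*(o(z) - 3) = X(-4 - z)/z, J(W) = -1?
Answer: -925/6 ≈ -154.17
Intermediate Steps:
X(K) = -8 (X(K) = -9 + K/K = -9 + 1 = -8)
o(z) = 3 - 8/(3*z) (o(z) = 3 + (-8/z)/3 = 3 - 8/(3*z))
C(k) = -4 + 3*k/8 (C(k) = -4 + ((k + k) + k)/8 = -4 + (2*k + k)/8 = -4 + (3*k)/8 = -4 + 3*k/8)
Q(L) = 17/3 - 28*L (Q(L) = -28*L + (3 - 8/3/(-1)) = -28*L + (3 - 8/3*(-1)) = -28*L + (3 + 8/3) = -28*L + 17/3 = 17/3 - 28*L)
Q(-2)*C(4) = (17/3 - 28*(-2))*(-4 + (3/8)*4) = (17/3 + 56)*(-4 + 3/2) = (185/3)*(-5/2) = -925/6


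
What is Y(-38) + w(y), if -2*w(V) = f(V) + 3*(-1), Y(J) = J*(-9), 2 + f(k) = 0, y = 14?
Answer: 689/2 ≈ 344.50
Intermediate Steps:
f(k) = -2 (f(k) = -2 + 0 = -2)
Y(J) = -9*J
w(V) = 5/2 (w(V) = -(-2 + 3*(-1))/2 = -(-2 - 3)/2 = -1/2*(-5) = 5/2)
Y(-38) + w(y) = -9*(-38) + 5/2 = 342 + 5/2 = 689/2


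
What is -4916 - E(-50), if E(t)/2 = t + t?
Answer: -4716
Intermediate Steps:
E(t) = 4*t (E(t) = 2*(t + t) = 2*(2*t) = 4*t)
-4916 - E(-50) = -4916 - 4*(-50) = -4916 - 1*(-200) = -4916 + 200 = -4716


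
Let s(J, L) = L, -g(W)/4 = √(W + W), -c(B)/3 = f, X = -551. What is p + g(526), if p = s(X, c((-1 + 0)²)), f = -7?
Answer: 21 - 8*√263 ≈ -108.74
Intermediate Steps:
c(B) = 21 (c(B) = -3*(-7) = 21)
g(W) = -4*√2*√W (g(W) = -4*√(W + W) = -4*√2*√W)
p = 21
p + g(526) = 21 - 4*√2*√526 = 21 - 8*√263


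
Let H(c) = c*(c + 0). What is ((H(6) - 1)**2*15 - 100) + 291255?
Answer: 309530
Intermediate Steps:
H(c) = c**2 (H(c) = c*c = c**2)
((H(6) - 1)**2*15 - 100) + 291255 = ((6**2 - 1)**2*15 - 100) + 291255 = ((36 - 1)**2*15 - 100) + 291255 = (35**2*15 - 100) + 291255 = (1225*15 - 100) + 291255 = (18375 - 100) + 291255 = 18275 + 291255 = 309530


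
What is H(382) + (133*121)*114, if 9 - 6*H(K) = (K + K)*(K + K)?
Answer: 10423925/6 ≈ 1.7373e+6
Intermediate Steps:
H(K) = 3/2 - 2*K²/3 (H(K) = 3/2 - (K + K)*(K + K)/6 = 3/2 - 2*K*2*K/6 = 3/2 - 2*K²/3)
H(382) + (133*121)*114 = (3/2 - ⅔*382²) + (133*121)*114 = (3/2 - ⅔*145924) + 16093*114 = (3/2 - 291848/3) + 1834602 = -583687/6 + 1834602 = 10423925/6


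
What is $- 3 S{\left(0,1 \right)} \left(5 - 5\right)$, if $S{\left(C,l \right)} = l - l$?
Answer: $0$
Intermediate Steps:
$S{\left(C,l \right)} = 0$
$- 3 S{\left(0,1 \right)} \left(5 - 5\right) = \left(-3\right) 0 \left(5 - 5\right) = 0 \left(5 - 5\right) = 0 \cdot 0 = 0$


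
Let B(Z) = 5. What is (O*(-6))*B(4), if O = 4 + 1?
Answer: -150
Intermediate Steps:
O = 5
(O*(-6))*B(4) = (5*(-6))*5 = -30*5 = -150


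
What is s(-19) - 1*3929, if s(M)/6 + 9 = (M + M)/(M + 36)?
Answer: -67939/17 ≈ -3996.4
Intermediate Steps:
s(M) = -54 + 12*M/(36 + M) (s(M) = -54 + 6*((M + M)/(M + 36)) = -54 + 6*((2*M)/(36 + M)) = -54 + 6*(2*M/(36 + M)) = -54 + 12*M/(36 + M))
s(-19) - 1*3929 = 6*(-324 - 7*(-19))/(36 - 19) - 1*3929 = 6*(-324 + 133)/17 - 3929 = 6*(1/17)*(-191) - 3929 = -1146/17 - 3929 = -67939/17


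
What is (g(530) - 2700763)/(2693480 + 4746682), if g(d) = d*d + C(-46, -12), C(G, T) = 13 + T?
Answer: -1209931/3720081 ≈ -0.32524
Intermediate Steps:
g(d) = 1 + d² (g(d) = d*d + (13 - 12) = d² + 1 = 1 + d²)
(g(530) - 2700763)/(2693480 + 4746682) = ((1 + 530²) - 2700763)/(2693480 + 4746682) = ((1 + 280900) - 2700763)/7440162 = (280901 - 2700763)*(1/7440162) = -2419862*1/7440162 = -1209931/3720081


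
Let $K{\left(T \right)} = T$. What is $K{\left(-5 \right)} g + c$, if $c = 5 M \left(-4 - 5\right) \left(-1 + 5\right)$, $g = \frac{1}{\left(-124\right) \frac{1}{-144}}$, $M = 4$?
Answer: $- \frac{22500}{31} \approx -725.81$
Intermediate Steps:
$g = \frac{36}{31}$ ($g = \frac{1}{\left(-124\right) \left(- \frac{1}{144}\right)} = \frac{1}{\frac{31}{36}} = \frac{36}{31} \approx 1.1613$)
$c = -720$ ($c = 5 \cdot 4 \left(-4 - 5\right) \left(-1 + 5\right) = 20 \left(\left(-9\right) 4\right) = 20 \left(-36\right) = -720$)
$K{\left(-5 \right)} g + c = \left(-5\right) \frac{36}{31} - 720 = - \frac{180}{31} - 720 = - \frac{22500}{31}$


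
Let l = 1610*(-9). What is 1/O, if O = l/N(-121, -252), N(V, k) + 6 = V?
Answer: 127/14490 ≈ 0.0087647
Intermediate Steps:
l = -14490
N(V, k) = -6 + V
O = 14490/127 (O = -14490/(-6 - 121) = -14490/(-127) = -14490*(-1/127) = 14490/127 ≈ 114.09)
1/O = 1/(14490/127) = 127/14490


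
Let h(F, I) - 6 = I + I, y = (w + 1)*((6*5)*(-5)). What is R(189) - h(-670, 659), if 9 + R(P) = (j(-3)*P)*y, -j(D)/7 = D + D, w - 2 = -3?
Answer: -1333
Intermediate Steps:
w = -1 (w = 2 - 3 = -1)
j(D) = -14*D (j(D) = -7*(D + D) = -14*D)
y = 0 (y = (-1 + 1)*((6*5)*(-5)) = 0*(30*(-5)) = 0*(-150) = 0)
R(P) = -9 (R(P) = -9 + ((-14*(-3))*P)*0 = -9 + (42*P)*0 = -9 + 0 = -9)
h(F, I) = 6 + 2*I (h(F, I) = 6 + (I + I) = 6 + 2*I)
R(189) - h(-670, 659) = -9 - (6 + 2*659) = -9 - (6 + 1318) = -9 - 1*1324 = -9 - 1324 = -1333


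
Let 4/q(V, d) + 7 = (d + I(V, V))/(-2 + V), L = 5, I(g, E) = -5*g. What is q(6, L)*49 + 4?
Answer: -572/53 ≈ -10.792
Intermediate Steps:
q(V, d) = 4/(-7 + (d - 5*V)/(-2 + V))
q(6, L)*49 + 4 = (4*(-2 + 6)/(14 + 5 - 12*6))*49 + 4 = (4*4/(14 + 5 - 72))*49 + 4 = (4*4/(-53))*49 + 4 = (4*(-1/53)*4)*49 + 4 = -16/53*49 + 4 = -784/53 + 4 = -572/53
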